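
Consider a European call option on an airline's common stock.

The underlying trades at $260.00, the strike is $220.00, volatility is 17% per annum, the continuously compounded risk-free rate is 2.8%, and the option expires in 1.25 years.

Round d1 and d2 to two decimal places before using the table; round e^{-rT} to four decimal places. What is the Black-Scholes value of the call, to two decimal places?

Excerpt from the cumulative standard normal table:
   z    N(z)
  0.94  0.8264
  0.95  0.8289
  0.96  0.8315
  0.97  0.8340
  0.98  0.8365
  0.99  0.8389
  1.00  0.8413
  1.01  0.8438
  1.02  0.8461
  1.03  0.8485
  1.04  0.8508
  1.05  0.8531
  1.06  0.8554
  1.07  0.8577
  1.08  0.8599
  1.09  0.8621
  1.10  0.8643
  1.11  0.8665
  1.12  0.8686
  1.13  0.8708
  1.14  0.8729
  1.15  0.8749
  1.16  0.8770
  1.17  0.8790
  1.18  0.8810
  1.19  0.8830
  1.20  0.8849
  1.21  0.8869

$50.85

σ√T = 0.17·√1.25 = 0.1901
d₁ = [ln(260/220) + (0.028 + ½·0.17²)·1.25] / (σ√T) = (0.1671 + 0.0531) / 0.1901 = 1.1581 which rounds to 1.16
d₂ = 1.1581 − 0.1901 = 0.9680 which rounds to 0.97
e^(−rT) = e^(−0.028·1.25) = 0.9656
C = 260·N(1.16) − 220·0.9656·N(0.97) = 260·0.8770 − 220·0.9656·0.8340 = 228.0200 − 177.1683 = 50.8517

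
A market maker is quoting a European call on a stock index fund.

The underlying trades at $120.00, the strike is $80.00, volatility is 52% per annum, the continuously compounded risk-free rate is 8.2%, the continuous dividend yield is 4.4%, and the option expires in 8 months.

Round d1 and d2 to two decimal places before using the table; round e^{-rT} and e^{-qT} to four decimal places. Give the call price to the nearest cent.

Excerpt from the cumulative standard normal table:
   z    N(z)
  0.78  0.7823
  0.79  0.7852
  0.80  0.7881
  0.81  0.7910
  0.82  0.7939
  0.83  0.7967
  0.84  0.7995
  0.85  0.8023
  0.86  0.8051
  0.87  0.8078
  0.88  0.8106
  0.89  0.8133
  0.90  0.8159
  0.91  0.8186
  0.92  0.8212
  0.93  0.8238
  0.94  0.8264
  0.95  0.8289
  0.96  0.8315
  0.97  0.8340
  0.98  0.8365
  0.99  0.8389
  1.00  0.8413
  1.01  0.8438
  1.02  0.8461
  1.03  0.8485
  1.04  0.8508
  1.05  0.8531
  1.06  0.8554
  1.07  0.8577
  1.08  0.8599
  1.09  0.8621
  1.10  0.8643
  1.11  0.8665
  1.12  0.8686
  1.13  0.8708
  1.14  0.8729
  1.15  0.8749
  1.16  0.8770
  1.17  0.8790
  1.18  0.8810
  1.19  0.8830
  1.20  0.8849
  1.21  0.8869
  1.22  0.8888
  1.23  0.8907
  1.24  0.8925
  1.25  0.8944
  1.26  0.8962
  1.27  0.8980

$44.10

T = 0.6667;  σ√T = 0.4246
d₁ = [ln(120/80) + (0.082 − 0.044 + 0.52²/2)·0.6667] / 0.4246 = [0.4055 + 0.1155] / 0.4246 = 1.2269 → 1.23
d₂ = d₁ − σ√T = 1.2269 − 0.4246 = 0.8024 → 0.80
exp(−qT) = exp(−0.044·0.6667) = 0.9711;  exp(−rT) = exp(−0.082·0.6667) = 0.9468
C = 120·0.9711·N(1.23) − 80·0.9468·N(0.80) = 120·0.9711·0.8907 − 80·0.9468·0.7881 = 103.7951 − 59.6938 = 44.1012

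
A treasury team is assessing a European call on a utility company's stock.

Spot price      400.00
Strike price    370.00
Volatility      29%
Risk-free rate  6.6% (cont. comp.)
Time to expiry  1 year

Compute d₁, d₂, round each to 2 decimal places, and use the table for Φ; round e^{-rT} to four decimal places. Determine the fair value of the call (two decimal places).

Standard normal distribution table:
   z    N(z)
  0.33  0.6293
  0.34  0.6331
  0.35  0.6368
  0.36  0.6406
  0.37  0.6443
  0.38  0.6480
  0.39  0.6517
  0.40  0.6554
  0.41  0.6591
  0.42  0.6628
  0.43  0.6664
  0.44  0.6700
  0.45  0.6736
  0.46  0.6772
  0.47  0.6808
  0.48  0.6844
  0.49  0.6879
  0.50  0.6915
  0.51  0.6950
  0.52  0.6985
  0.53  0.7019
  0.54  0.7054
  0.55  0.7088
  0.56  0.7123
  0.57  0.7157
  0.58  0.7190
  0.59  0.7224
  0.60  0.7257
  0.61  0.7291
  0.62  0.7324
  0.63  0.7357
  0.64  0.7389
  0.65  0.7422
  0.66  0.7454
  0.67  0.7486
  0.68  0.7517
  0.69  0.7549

σ√T = 0.29·√1 = 0.2900
d₁ = [ln(400/370) + (0.066 + ½·0.29²)·1] / (σ√T) = (0.0780 + 0.1081) / 0.2900 = 0.6414 → 0.64
d₂ = 0.6414 − 0.2900 = 0.3514 → 0.35
exp(−rT) = exp(−0.066·1) = 0.9361
C = 400·N(0.64) − 370·0.9361·N(0.35) = 400·0.7389 − 370·0.9361·0.6368 = 295.5600 − 220.5601 = 74.9999

75.00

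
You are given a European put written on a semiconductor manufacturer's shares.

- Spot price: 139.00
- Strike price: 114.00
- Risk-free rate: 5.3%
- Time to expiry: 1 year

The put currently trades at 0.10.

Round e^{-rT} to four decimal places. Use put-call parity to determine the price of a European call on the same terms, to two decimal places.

exp(−rT) = exp(−0.053·1) = 0.9484
Put-call parity: C − P = S − K·e^(−rT) = 139 − 114·0.9484 = 139 − 108.1176 = 30.8824
C = P + (C − P) = 0.10 + (30.8824) = 30.9824

30.98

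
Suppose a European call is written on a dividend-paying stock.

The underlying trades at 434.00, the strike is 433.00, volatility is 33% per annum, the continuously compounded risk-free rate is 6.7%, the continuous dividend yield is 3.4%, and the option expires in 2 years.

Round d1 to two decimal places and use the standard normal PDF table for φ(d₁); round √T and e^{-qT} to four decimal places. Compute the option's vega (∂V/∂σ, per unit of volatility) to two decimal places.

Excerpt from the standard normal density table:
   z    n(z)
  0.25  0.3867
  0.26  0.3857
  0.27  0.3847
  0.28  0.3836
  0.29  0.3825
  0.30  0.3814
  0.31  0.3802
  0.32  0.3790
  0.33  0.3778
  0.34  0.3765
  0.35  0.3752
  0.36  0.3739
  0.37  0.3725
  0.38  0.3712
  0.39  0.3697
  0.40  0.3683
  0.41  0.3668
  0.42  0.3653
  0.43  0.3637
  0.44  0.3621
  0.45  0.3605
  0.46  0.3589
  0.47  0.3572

σ√T = 0.33·√2 = 0.4667
d₁ = [ln(434/433) + (0.067 − 0.034 + 0.33²/2)·2] / 0.4667 = [0.0023 + 0.1749] / 0.4667 = 0.3797 ≈ 0.38
√T = √2 = 1.4142
φ(d₁) = φ(0.38) = 0.3712
exp(−qT) = exp(−0.034·2) = 0.9343
vega = S·exp(−qT)·φ(d₁)·√T = 434·0.9343·0.3712·1.4142 = 212.8604

212.86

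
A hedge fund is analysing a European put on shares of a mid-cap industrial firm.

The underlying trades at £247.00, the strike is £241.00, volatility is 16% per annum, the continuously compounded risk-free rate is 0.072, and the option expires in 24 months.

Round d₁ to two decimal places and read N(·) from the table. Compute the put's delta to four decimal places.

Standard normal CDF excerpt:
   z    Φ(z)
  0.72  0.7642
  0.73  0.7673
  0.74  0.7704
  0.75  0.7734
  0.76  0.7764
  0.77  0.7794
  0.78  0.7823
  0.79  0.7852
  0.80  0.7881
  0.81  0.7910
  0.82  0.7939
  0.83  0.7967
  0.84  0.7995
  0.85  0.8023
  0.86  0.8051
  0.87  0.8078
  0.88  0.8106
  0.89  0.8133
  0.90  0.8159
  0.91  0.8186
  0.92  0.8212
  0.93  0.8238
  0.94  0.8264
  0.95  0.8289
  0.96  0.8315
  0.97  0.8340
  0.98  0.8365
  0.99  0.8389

-0.1949

T = 2;  σ√T = 0.2263
d₁ = [ln(247/241) + (0.072 + 0.16²/2)·2] / 0.2263 = [0.0246 + 0.1696] / 0.2263 = 0.8582 ⇒ 0.86
N(d₁) = N(0.86) = 0.8051
Δ_put = N(d₁) − 1 = 0.8051 − 1 = -0.1949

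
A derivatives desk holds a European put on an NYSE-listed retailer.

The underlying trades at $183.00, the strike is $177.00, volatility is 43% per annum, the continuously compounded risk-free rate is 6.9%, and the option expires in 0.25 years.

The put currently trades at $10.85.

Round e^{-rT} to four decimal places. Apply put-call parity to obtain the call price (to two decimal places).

exp(−rT) = exp(−0.069·0.25) = 0.9829
Put-call parity: C − P = S − K·e^(−rT) = 183 − 177·0.9829 = 183 − 173.9733 = 9.0267
C = P + (C − P) = 10.85 + (9.0267) = 19.8767

$19.88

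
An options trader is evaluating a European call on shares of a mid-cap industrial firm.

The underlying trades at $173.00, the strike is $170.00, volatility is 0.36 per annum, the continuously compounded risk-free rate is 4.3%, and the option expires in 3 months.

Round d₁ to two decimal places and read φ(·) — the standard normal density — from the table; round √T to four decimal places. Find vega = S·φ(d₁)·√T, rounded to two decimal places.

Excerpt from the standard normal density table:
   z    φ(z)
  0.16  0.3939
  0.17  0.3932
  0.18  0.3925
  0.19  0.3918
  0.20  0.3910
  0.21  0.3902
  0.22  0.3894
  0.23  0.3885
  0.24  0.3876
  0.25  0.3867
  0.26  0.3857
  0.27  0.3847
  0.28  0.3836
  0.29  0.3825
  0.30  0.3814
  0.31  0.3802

33.45

T = 0.25;  σ√T = 0.1800
d₁ = [ln(173/170) + (0.043 + ½·0.36²)·0.25] / (σ√T) = (0.0175 + 0.0269) / 0.1800 = 0.2469 → 0.25
√T = √0.25 = 0.5000
φ(d₁) = φ(0.25) = 0.3867
vega = S·φ(d₁)·√T = 173·0.3867·0.5000 = 33.4496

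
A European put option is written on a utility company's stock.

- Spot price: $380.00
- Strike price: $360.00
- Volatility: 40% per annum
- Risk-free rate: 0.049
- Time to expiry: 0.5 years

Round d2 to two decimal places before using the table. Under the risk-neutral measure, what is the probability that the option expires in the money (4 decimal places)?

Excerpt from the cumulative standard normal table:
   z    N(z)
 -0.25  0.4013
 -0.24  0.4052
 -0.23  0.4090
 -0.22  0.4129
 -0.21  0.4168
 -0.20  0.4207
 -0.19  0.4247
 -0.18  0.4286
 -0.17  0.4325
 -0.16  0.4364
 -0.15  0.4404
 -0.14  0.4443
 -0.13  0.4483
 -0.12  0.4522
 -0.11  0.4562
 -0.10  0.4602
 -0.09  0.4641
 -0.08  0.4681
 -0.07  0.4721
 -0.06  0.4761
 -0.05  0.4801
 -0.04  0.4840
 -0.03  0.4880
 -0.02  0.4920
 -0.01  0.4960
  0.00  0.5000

0.4443

T = 0.5;  σ√T = 0.2828
ln(S/K) + (r + σ²/2)T = ln(380/360) + (0.049 + 0.4²/2)·0.5 = 0.0541 + 0.0645 = 0.1186
d₁ = 0.1186 / 0.2828 = 0.4192 ≈ 0.42
d₂ = d₁ − σ√T = 0.4192 − 0.2828 = 0.1364 ≈ 0.14
Pr(exercise) under Q = N(−d₂) = N(-0.14) = 0.4443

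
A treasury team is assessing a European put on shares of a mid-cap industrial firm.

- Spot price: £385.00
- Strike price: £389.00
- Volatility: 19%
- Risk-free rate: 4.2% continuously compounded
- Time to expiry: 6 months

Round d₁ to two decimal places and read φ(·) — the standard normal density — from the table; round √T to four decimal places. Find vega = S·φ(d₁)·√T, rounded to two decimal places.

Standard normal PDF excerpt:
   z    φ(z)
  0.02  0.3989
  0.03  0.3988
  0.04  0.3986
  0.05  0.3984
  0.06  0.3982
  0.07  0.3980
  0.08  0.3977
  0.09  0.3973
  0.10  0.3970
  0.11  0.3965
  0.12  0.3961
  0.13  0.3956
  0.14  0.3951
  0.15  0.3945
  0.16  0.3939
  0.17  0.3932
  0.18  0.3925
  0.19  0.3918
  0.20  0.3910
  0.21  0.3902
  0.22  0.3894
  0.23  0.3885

107.40

σ√T = 0.19·√0.5 = 0.1344
d₁ = [ln(385/389) + (0.042 + 0.19²/2)·0.5] / 0.1344 = [-0.0103 + 0.0300] / 0.1344 = 0.1465 which rounds to 0.15
√T = √0.5 = 0.7071
φ(d₁) = φ(0.15) = 0.3945
vega = S·φ(d₁)·√T = 385·0.3945·0.7071 = 107.3961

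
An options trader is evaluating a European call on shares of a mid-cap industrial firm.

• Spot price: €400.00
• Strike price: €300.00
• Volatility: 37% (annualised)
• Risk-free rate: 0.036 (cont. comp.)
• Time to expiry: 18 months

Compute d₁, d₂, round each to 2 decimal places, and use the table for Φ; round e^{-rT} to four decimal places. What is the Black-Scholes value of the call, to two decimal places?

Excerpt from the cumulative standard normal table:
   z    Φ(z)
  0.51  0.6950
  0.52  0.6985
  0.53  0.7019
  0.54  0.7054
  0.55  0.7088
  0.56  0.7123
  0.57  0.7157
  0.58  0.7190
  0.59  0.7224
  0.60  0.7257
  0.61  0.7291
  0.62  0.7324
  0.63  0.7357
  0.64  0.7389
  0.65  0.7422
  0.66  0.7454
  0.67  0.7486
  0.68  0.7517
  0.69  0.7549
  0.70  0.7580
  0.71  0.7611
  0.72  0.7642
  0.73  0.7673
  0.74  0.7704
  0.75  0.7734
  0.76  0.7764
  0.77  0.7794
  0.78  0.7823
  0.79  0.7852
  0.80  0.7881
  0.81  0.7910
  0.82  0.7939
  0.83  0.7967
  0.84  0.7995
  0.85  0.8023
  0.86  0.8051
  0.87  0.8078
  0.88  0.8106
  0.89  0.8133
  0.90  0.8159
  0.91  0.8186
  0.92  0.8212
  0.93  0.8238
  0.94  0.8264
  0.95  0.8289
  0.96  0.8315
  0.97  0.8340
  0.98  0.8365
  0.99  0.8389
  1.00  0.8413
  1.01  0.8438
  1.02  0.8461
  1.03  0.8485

€135.11

σ√T = 0.37·√1.5 = 0.4532
d₁ = [ln(400/300) + (0.036 + 0.37²/2)·1.5] / 0.4532 = [0.2877 + 0.1567] / 0.4532 = 0.9806 which rounds to 0.98
d₂ = d₁ − σ√T = 0.9806 − 0.4532 = 0.5274 which rounds to 0.53
e^(−rT) = e^(−0.036·1.5) = 0.9474
C = 400·N(0.98) − 300·0.9474·N(0.53) = 400·0.8365 − 300·0.9474·0.7019 = 334.6000 − 199.4940 = 135.1060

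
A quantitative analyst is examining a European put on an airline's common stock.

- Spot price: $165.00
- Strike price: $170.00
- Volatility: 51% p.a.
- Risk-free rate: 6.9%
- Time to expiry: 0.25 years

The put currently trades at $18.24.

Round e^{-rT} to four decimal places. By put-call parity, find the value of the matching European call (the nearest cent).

$16.15

e^(−rT) = e^(−0.069·0.25) = 0.9829
Put-call parity: C − P = S − K·e^(−rT) = 165 − 170·0.9829 = 165 − 167.0930 = -2.0930
C = P + (C − P) = 18.24 + (-2.0930) = 16.1470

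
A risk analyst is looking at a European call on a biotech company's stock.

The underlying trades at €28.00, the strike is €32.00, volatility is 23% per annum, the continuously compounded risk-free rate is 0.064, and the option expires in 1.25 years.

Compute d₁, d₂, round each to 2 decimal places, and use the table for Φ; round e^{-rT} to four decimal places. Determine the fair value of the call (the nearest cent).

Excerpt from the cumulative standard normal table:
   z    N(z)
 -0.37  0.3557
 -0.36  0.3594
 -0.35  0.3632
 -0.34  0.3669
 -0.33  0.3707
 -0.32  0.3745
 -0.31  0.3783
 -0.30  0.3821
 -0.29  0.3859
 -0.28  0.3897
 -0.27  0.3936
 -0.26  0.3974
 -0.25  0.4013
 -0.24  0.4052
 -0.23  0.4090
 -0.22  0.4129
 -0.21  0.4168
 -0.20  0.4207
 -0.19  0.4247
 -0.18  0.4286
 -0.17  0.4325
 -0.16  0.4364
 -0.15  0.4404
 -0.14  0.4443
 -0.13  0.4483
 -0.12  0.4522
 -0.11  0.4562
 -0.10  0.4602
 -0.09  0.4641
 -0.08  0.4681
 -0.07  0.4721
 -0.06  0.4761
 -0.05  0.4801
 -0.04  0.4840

€2.27

σ√T = 0.23 × 1.1180 = 0.2571
d₁ = [ln(28/32) + (0.064 + 0.23²/2)·1.25] / 0.2571 = [-0.1335 + 0.1131] / 0.2571 = -0.0796 ⇒ -0.08
d₂ = d₁ − σ√T = -0.0796 − 0.2571 = -0.3367 ⇒ -0.34
exp(−rT) = exp(−0.064·1.25) = 0.9231
N(d₁) = N(-0.08) = 0.4681;  N(d₂) = N(-0.34) = 0.3669
C = 28·0.4681 − 32·0.9231·0.3669 = 13.1068 − 10.8379 = 2.2689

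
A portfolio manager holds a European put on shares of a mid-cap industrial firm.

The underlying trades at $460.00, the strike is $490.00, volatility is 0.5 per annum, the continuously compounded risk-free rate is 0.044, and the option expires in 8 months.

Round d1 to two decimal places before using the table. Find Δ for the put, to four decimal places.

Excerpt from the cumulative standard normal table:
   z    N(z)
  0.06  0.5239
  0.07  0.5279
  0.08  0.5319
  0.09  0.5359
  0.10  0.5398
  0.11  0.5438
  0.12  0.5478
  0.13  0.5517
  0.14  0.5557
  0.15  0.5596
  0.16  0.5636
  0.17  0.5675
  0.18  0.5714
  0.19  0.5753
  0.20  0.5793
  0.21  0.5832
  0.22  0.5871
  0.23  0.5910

T = 0.6667;  σ√T = 0.4082
d₁ = [ln(460/490) + (0.044 + ½·0.5²)·0.6667] / (σ√T) = (-0.0632 + 0.1127) / 0.4082 = 0.1212 ≈ 0.12
N(d₁) = N(0.12) = 0.5478
Δ_put = N(d₁) − 1 = 0.5478 − 1 = -0.4522

-0.4522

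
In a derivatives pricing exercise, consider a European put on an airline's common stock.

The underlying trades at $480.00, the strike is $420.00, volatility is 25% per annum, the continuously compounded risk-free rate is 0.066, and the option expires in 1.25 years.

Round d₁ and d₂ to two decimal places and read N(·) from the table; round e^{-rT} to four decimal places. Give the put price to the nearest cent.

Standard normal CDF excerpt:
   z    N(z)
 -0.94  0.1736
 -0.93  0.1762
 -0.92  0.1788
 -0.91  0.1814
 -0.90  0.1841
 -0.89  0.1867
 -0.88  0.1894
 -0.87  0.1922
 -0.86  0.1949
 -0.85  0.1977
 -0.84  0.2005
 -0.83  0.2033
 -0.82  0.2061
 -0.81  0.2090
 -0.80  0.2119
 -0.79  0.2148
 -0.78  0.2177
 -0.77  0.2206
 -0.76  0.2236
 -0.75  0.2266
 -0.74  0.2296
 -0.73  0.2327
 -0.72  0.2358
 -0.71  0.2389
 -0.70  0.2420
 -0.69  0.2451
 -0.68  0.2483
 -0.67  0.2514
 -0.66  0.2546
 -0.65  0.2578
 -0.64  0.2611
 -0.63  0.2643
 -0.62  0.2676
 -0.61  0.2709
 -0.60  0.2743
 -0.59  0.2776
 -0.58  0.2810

σ√T = 0.25 × 1.1180 = 0.2795
d₁ = [ln(480/420) + (0.066 + ½·0.25²)·1.25] / (σ√T) = (0.1335 + 0.1216) / 0.2795 = 0.9127 which rounds to 0.91
d₂ = 0.9127 − 0.2795 = 0.6331 which rounds to 0.63
exp(−rT) = exp(−0.066·1.25) = 0.9208
N(−d₂) = N(-0.63) = 0.2643;  N(−d₁) = N(-0.91) = 0.1814
P = 420·0.9208·0.2643 − 480·0.1814 = 102.2143 − 87.0720 = 15.1423

$15.14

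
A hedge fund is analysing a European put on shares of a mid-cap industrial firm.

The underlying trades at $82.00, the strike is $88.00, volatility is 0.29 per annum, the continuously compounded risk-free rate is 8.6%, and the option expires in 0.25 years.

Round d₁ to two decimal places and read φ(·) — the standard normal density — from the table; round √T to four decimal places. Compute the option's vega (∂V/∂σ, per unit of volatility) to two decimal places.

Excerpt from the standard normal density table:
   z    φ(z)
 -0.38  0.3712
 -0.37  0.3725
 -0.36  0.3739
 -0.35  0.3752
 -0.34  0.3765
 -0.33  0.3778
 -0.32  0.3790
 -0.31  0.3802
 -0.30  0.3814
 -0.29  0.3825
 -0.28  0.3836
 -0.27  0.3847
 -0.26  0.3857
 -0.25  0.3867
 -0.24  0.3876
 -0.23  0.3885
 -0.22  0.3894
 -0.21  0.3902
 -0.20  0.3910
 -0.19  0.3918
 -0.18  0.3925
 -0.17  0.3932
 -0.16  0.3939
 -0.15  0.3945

σ√T = 0.29 × 0.5000 = 0.1450
d₁ = [ln(82/88) + (0.086 + 0.29²/2)·0.25] / 0.1450 = [-0.0706 + 0.0320] / 0.1450 = -0.2662 → -0.27
√T = √0.25 = 0.5000
φ(d₁) = φ(-0.27) = 0.3847
vega = S·φ(d₁)·√T = 82·0.3847·0.5000 = 15.7727

15.77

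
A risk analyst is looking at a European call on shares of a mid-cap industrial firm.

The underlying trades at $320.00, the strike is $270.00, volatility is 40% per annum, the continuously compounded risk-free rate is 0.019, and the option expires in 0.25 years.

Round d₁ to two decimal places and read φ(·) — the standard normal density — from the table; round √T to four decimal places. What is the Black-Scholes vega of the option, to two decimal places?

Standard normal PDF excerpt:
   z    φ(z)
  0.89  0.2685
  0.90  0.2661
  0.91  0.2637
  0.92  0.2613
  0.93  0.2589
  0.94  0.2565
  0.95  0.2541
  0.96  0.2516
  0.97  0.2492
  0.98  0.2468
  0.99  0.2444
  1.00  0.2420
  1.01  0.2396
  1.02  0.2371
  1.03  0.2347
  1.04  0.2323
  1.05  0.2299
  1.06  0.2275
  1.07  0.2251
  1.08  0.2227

T = 0.25;  σ√T = 0.2000
d₁ = [ln(320/270) + (0.019 + ½·0.4²)·0.25] / (σ√T) = (0.1699 + 0.0248) / 0.2000 = 0.9732 ⇒ 0.97
√T = √0.25 = 0.5000
φ(d₁) = φ(0.97) = 0.2492
vega = S·φ(d₁)·√T = 320·0.2492·0.5000 = 39.8720

39.87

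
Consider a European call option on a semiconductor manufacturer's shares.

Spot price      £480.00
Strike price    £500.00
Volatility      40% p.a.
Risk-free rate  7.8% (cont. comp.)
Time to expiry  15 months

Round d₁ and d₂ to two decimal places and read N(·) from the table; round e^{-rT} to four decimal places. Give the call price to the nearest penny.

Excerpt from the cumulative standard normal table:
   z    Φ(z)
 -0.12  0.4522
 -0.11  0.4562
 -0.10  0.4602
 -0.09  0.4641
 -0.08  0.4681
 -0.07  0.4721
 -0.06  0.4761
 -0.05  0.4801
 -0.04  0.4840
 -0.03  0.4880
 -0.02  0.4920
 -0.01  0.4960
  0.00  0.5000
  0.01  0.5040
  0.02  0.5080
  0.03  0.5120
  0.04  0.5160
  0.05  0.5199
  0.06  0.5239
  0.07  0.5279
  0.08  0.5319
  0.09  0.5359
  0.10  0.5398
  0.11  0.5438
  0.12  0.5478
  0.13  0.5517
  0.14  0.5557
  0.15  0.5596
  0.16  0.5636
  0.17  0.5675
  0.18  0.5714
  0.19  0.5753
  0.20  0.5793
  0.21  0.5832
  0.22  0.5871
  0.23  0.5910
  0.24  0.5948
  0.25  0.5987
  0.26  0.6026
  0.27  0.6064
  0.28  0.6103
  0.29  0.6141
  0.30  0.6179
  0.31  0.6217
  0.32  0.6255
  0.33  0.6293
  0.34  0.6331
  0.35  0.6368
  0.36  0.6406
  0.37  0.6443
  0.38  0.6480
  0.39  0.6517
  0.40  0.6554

£96.94

T = 1.25;  σ√T = 0.4472
ln(S/K) + (r + σ²/2)T = ln(480/500) + (0.078 + 0.4²/2)·1.25 = -0.0408 + 0.1975 = 0.1567
d₁ = 0.1567 / 0.4472 = 0.3503 ≈ 0.35
d₂ = d₁ − σ√T = 0.3503 − 0.4472 = -0.0969 ≈ -0.10
e^(−rT) = e^(−0.078·1.25) = 0.9071
N(d₁) = N(0.35) = 0.6368;  N(d₂) = N(-0.10) = 0.4602
C = 480·0.6368 − 500·0.9071·0.4602 = 305.6640 − 208.7237 = 96.9403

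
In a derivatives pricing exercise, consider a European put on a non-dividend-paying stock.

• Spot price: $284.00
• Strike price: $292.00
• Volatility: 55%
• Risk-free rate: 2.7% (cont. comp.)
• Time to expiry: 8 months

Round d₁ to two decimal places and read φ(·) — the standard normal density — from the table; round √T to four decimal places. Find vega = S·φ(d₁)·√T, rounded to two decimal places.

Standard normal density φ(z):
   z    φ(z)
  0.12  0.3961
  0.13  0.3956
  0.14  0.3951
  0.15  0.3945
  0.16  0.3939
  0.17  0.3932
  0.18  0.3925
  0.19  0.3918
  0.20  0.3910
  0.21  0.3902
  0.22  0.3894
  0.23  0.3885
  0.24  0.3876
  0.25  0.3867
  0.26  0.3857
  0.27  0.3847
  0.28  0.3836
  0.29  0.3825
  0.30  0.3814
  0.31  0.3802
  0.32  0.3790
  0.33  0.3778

T = 0.6667;  σ√T = 0.4491
d₁ = [ln(284/292) + (0.027 + 0.55²/2)·0.6667] / 0.4491 = [-0.0278 + 0.1188] / 0.4491 = 0.2028 ≈ 0.20
√T = √0.6667 = 0.8165
φ(d₁) = φ(0.20) = 0.3910
vega = S·φ(d₁)·√T = 284·0.3910·0.8165 = 90.6674
(Call and put vega coincide under Black-Scholes.)

90.67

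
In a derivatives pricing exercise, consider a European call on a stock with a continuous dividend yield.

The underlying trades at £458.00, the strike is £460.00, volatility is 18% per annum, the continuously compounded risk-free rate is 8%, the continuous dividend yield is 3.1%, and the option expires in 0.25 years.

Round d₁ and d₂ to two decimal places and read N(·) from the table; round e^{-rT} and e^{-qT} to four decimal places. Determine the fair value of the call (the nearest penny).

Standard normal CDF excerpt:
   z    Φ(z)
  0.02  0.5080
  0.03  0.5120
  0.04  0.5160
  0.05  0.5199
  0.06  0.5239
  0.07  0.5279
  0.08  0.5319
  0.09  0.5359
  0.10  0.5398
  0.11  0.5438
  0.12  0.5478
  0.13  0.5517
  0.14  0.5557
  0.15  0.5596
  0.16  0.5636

σ√T = 0.18·√0.25 = 0.0900
d₁ = [ln(458/460) + (0.08 − 0.031 + ½·0.18²)·0.25] / (σ√T) = (-0.0044 + 0.0163) / 0.0900 = 0.1327 which rounds to 0.13
d₂ = 0.1327 − 0.0900 = 0.0427 which rounds to 0.04
exp(−qT) = exp(−0.031·0.25) = 0.9923;  exp(−rT) = exp(−0.08·0.25) = 0.9802
N(d₁) = N(0.13) = 0.5517;  N(d₂) = N(0.04) = 0.5160
C = 458·0.9923·0.5517 − 460·0.9802·0.5160 = 250.7330 − 232.6603 = 18.0727

£18.07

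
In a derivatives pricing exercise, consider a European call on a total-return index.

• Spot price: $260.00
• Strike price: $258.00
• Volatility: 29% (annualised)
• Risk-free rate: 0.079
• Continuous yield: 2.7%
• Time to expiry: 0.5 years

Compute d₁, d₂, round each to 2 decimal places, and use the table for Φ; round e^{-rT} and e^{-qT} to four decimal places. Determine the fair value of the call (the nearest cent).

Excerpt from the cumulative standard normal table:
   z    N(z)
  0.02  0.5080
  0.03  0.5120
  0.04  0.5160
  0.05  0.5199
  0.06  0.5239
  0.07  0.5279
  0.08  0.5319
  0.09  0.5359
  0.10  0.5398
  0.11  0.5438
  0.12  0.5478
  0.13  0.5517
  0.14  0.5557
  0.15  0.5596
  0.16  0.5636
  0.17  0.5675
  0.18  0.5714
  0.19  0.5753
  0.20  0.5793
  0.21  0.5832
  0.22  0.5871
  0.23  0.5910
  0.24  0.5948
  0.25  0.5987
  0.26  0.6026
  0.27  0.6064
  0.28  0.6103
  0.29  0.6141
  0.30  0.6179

T = 0.5;  σ√T = 0.2051
d₁ = [ln(260/258) + (0.079 − 0.027 + 0.29²/2)·0.5] / 0.2051 = [0.0077 + 0.0470] / 0.2051 = 0.2670 → 0.27
d₂ = d₁ − σ√T = 0.2670 − 0.2051 = 0.0619 → 0.06
e^(−qT) = e^(−0.027·0.5) = 0.9866;  e^(−rT) = e^(−0.079·0.5) = 0.9613
N(d₁) = N(0.27) = 0.6064;  N(d₂) = N(0.06) = 0.5239
C = 260·0.9866·0.6064 − 258·0.9613·0.5239 = 155.5513 − 129.9353 = 25.6160

$25.62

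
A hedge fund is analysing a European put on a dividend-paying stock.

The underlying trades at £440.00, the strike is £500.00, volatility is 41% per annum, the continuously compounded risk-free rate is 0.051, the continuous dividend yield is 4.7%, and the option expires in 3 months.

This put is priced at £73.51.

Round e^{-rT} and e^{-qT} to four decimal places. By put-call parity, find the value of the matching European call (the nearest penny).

£14.71

e^(−qT) = e^(−0.047·0.25) = 0.9883;  e^(−rT) = e^(−0.051·0.25) = 0.9873
Put-call parity: C − P = S·e^(−qT) − K·e^(−rT) = 440·0.9883 − 500·0.9873 = 434.8520 − 493.6500 = -58.7980
C = P + (C − P) = 73.51 + (-58.7980) = 14.7120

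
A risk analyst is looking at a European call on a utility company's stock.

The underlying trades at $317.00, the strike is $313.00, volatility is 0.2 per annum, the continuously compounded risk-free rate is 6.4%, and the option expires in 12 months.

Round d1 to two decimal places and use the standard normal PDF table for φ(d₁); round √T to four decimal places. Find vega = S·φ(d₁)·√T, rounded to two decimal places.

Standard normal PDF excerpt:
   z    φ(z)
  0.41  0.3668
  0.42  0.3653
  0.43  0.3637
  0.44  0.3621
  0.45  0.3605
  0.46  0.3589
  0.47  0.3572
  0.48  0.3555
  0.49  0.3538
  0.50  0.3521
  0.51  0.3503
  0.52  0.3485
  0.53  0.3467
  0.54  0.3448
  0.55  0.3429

112.69

σ√T = 0.2·√1 = 0.2000
ln(S/K) + (r + σ²/2)T = ln(317/313) + (0.064 + 0.2²/2)·1 = 0.0127 + 0.0840 = 0.0967
d₁ = 0.0967 / 0.2000 = 0.4835 ⇒ 0.48
√T = √1 = 1.0000
φ(d₁) = φ(0.48) = 0.3555
vega = S·φ(d₁)·√T = 317·0.3555·1.0000 = 112.6935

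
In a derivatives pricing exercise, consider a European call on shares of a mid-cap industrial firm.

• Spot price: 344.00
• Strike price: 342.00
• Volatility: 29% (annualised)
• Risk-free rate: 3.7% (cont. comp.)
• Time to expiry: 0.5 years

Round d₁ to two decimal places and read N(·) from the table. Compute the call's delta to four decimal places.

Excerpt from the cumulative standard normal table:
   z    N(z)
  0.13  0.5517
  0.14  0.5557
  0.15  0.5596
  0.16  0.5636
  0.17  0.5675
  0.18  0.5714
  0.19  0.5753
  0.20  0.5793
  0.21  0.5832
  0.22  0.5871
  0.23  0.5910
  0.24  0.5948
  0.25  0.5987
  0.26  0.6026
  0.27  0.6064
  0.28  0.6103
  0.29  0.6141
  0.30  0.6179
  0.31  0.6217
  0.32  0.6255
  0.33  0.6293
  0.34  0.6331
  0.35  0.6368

σ√T = 0.29·√0.5 = 0.2051
d₁ = [ln(344/342) + (0.037 + 0.29²/2)·0.5] / 0.2051 = [0.0058 + 0.0395] / 0.2051 = 0.2212 ⇒ 0.22
N(d₁) = N(0.22) = 0.5871
Δ_call = N(d₁) = 0.5871

0.5871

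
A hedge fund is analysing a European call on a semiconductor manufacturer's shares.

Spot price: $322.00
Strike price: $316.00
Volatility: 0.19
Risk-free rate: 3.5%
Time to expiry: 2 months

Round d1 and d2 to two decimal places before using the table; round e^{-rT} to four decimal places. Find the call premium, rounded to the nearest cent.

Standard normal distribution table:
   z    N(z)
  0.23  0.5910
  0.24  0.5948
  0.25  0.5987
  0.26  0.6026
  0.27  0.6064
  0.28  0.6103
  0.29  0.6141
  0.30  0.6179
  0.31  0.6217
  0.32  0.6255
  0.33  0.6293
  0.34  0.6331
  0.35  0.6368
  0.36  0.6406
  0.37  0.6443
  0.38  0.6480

$14.54

σ√T = 0.19·√0.1667 = 0.0776
d₁ = [ln(322/316) + (0.035 + 0.19²/2)·0.1667] / 0.0776 = [0.0188 + 0.0088] / 0.0776 = 0.3565 ⇒ 0.36
d₂ = d₁ − σ√T = 0.3565 − 0.0776 = 0.2789 ⇒ 0.28
e^(−rT) = e^(−0.035·0.1667) = 0.9942
N(d₁) = N(0.36) = 0.6406;  N(d₂) = N(0.28) = 0.6103
C = 322·0.6406 − 316·0.9942·0.6103 = 206.2732 − 191.7362 = 14.5370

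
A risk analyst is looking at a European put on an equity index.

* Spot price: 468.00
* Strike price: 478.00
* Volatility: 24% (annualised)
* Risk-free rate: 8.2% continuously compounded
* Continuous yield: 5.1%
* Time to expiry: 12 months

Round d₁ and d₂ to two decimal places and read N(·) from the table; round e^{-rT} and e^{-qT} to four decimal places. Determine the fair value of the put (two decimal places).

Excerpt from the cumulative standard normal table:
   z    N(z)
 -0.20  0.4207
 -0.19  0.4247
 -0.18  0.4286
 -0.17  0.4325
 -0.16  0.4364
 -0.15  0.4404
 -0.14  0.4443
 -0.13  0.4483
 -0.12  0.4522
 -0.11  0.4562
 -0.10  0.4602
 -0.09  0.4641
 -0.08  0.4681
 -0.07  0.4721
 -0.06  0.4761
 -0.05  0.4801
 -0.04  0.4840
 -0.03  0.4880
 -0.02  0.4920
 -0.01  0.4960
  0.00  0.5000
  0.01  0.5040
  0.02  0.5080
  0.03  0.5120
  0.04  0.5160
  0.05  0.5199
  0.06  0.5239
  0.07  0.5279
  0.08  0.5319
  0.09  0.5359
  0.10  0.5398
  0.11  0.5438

40.15

T = 1;  σ√T = 0.2400
d₁ = [ln(468/478) + (0.082 − 0.051 + 0.24²/2)·1] / 0.2400 = [-0.0211 + 0.0598] / 0.2400 = 0.1611 ⇒ 0.16
d₂ = d₁ − σ√T = 0.1611 − 0.2400 = -0.0789 ⇒ -0.08
exp(−qT) = exp(−0.051·1) = 0.9503;  exp(−rT) = exp(−0.082·1) = 0.9213
N(−d₂) = N(0.08) = 0.5319;  N(−d₁) = N(-0.16) = 0.4364
P = 478·0.9213·0.5319 − 468·0.9503·0.4364 = 234.2389 − 194.0847 = 40.1542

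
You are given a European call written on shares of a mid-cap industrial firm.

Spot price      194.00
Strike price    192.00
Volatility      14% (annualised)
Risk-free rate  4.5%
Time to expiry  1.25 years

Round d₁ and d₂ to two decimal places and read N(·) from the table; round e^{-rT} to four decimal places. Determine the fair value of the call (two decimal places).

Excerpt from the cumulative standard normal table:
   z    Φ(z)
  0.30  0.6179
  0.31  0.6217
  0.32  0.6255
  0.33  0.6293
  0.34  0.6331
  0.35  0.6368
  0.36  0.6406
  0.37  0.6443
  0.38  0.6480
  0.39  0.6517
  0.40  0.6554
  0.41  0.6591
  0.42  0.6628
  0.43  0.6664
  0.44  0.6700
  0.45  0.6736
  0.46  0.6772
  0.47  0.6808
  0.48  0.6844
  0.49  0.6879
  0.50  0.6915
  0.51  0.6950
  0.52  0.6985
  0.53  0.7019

T = 1.25;  σ√T = 0.1565
d₁ = [ln(194/192) + (0.045 + 0.14²/2)·1.25] / 0.1565 = [0.0104 + 0.0685] / 0.1565 = 0.5038 ≈ 0.50
d₂ = d₁ − σ√T = 0.5038 − 0.1565 = 0.3473 ≈ 0.35
exp(−rT) = exp(−0.045·1.25) = 0.9453
N(d₁) = N(0.50) = 0.6915;  N(d₂) = N(0.35) = 0.6368
C = 194·0.6915 − 192·0.9453·0.6368 = 134.1510 − 115.5777 = 18.5733

18.57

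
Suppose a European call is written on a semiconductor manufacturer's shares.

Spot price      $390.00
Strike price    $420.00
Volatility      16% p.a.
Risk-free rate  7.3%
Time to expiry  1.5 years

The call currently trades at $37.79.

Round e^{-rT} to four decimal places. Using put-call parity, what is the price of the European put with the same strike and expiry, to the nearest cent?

e^(−rT) = e^(−0.073·1.5) = 0.8963
Put-call parity: C − P = S − K·e^(−rT) = 390 − 420·0.8963 = 390 − 376.4460 = 13.5540
P = C − (C − P) = 37.79 − (13.5540) = 24.2360

$24.24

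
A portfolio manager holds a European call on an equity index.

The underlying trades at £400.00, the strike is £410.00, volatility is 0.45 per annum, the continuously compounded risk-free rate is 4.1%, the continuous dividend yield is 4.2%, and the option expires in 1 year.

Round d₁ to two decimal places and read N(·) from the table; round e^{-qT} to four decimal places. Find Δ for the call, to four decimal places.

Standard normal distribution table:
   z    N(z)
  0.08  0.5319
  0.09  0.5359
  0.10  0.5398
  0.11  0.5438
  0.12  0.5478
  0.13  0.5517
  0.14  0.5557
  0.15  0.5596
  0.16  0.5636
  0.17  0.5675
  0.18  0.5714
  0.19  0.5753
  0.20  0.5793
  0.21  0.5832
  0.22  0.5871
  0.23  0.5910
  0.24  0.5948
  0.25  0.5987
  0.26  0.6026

σ√T = 0.45 × 1.0000 = 0.4500
d₁ = [ln(400/410) + (0.041 − 0.042 + 0.45²/2)·1] / 0.4500 = [-0.0247 + 0.1003] / 0.4500 = 0.1679 → 0.17
N(d₁) = N(0.17) = 0.5675
Δ_call = e^(−qT)·N(d₁) = 0.9589·0.5675 = 0.5442

0.5442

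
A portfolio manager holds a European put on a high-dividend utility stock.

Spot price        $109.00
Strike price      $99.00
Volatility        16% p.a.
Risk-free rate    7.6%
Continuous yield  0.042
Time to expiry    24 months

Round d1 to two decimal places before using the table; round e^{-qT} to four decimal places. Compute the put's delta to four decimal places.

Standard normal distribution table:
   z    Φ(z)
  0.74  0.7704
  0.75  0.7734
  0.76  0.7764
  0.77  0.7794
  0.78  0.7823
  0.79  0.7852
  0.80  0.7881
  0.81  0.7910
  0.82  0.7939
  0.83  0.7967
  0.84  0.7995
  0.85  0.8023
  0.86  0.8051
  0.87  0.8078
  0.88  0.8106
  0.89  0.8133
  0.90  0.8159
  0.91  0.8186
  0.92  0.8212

-0.1843

σ√T = 0.16 × 1.4142 = 0.2263
d₁ = [ln(109/99) + (0.076 − 0.042 + 0.16²/2)·2] / 0.2263 = [0.0962 + 0.0936] / 0.2263 = 0.8389 ≈ 0.84
N(d₁) = N(0.84) = 0.7995
Δ_put = exp(−qT)·(N(d₁) − 1) = 0.9194·(0.7995 − 1) = -0.1843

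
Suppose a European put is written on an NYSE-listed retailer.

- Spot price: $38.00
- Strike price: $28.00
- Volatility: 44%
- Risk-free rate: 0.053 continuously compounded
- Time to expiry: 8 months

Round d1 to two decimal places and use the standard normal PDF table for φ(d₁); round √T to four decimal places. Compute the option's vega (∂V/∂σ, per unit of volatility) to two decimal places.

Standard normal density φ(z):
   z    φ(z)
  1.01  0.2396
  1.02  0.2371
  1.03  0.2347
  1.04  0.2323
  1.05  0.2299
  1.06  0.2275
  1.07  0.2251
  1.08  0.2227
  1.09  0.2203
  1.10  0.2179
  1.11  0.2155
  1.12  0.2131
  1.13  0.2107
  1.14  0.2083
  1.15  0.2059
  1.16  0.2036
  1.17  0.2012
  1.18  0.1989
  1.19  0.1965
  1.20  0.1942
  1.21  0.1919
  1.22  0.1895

T = 0.6667;  σ√T = 0.3593
d₁ = [ln(38/28) + (0.053 + ½·0.44²)·0.6667] / (σ√T) = (0.3054 + 0.0999) / 0.3593 = 1.1280 ⇒ 1.13
√T = √0.6667 = 0.8165
φ(d₁) = φ(1.13) = 0.2107
vega = S·φ(d₁)·√T = 38·0.2107·0.8165 = 6.5374
(Vega is the same for a European call and put with the same parameters.)

6.54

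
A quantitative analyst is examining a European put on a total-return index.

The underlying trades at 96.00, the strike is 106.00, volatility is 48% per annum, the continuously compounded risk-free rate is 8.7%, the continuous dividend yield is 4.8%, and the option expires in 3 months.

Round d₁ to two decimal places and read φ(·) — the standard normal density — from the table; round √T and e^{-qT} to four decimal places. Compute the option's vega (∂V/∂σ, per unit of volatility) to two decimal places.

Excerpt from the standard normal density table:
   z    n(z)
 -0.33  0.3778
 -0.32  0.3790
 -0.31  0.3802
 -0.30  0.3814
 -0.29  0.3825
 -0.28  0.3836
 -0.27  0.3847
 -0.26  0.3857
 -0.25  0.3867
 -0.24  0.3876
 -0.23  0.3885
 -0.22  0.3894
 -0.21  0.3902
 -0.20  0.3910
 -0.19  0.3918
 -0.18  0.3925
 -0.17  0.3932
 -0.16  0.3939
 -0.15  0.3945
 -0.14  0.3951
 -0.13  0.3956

σ√T = 0.48·√0.25 = 0.2400
d₁ = [ln(96/106) + (0.087 − 0.048 + ½·0.48²)·0.25] / (σ√T) = (-0.0991 + 0.0386) / 0.2400 = -0.2523 ≈ -0.25
√T = √0.25 = 0.5000
φ(d₁) = φ(-0.25) = 0.3867
e^(−qT) = e^(−0.048·0.25) = 0.9881
vega = S·e^(−qT)·φ(d₁)·√T = 96·0.9881·0.3867·0.5000 = 18.3407

18.34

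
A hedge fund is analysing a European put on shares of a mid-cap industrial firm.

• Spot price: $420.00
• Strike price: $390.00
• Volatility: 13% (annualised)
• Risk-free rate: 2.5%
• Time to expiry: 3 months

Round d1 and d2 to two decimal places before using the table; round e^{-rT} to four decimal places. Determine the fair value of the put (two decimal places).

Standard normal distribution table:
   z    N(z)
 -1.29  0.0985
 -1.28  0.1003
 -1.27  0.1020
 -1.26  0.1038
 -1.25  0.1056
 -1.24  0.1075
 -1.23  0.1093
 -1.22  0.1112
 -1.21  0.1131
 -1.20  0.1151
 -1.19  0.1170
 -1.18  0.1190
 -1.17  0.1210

$1.77

σ√T = 0.13·√0.25 = 0.0650
ln(S/K) + (r + σ²/2)T = ln(420/390) + (0.025 + 0.13²/2)·0.25 = 0.0741 + 0.0084 = 0.0825
d₁ = 0.0825 / 0.0650 = 1.2688 which rounds to 1.27
d₂ = d₁ − σ√T = 1.2688 − 0.0650 = 1.2038 which rounds to 1.20
e^(−rT) = e^(−0.025·0.25) = 0.9938
N(−d₂) = N(-1.20) = 0.1151;  N(−d₁) = N(-1.27) = 0.1020
P = 390·0.9938·0.1151 − 420·0.1020 = 44.6107 − 42.8400 = 1.7707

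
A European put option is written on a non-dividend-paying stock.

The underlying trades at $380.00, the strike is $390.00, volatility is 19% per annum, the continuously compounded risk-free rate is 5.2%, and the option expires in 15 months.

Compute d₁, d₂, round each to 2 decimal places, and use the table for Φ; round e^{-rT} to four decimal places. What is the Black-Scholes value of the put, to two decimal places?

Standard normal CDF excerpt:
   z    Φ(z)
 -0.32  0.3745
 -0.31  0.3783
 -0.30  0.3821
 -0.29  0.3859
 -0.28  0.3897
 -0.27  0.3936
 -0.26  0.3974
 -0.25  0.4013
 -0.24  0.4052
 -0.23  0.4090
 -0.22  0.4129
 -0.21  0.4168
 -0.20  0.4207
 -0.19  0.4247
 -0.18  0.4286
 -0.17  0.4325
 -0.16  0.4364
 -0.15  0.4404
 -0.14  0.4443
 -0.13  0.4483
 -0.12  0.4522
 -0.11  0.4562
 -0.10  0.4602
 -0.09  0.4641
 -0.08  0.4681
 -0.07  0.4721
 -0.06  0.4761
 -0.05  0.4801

$24.43

σ√T = 0.19 × 1.1180 = 0.2124
ln(S/K) + (r + σ²/2)T = ln(380/390) + (0.052 + 0.19²/2)·1.25 = -0.0260 + 0.0876 = 0.0616
d₁ = 0.0616 / 0.2124 = 0.2899 which rounds to 0.29
d₂ = d₁ − σ√T = 0.2899 − 0.2124 = 0.0775 which rounds to 0.08
exp(−rT) = exp(−0.052·1.25) = 0.9371
N(−d₂) = N(-0.08) = 0.4681;  N(−d₁) = N(-0.29) = 0.3859
P = 390·0.9371·0.4681 − 380·0.3859 = 171.0760 − 146.6420 = 24.4340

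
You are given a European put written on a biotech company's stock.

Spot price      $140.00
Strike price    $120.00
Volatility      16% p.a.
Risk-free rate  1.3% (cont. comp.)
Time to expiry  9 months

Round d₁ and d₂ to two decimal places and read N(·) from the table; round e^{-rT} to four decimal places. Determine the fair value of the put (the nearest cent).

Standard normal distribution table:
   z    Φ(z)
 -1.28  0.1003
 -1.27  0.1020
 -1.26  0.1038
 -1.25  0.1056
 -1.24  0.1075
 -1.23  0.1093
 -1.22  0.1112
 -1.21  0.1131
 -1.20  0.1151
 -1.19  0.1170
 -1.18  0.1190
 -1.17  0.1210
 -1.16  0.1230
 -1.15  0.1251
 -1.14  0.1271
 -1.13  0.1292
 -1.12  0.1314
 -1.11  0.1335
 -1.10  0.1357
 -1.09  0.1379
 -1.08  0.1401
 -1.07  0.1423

$1.08

T = 0.75;  σ√T = 0.1386
ln(S/K) + (r + σ²/2)T = ln(140/120) + (0.013 + 0.16²/2)·0.75 = 0.1542 + 0.0193 = 0.1735
d₁ = 0.1735 / 0.1386 = 1.2521 → 1.25
d₂ = d₁ − σ√T = 1.2521 − 0.1386 = 1.1136 → 1.11
exp(−rT) = exp(−0.013·0.75) = 0.9903
N(−d₂) = N(-1.11) = 0.1335;  N(−d₁) = N(-1.25) = 0.1056
P = 120·0.9903·0.1335 − 140·0.1056 = 15.8646 − 14.7840 = 1.0806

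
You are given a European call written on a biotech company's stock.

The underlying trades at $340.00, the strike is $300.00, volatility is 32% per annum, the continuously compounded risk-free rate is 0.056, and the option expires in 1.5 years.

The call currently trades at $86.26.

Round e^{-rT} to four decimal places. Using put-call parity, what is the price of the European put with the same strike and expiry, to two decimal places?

$22.08

exp(−rT) = exp(−0.056·1.5) = 0.9194
Put-call parity: C − P = S − K·e^(−rT) = 340 − 300·0.9194 = 340 − 275.8200 = 64.1800
P = C − (C − P) = 86.26 − (64.1800) = 22.0800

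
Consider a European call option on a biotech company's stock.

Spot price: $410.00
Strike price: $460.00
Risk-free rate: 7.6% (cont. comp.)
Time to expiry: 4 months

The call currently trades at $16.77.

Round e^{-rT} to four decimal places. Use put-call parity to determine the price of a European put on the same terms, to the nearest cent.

exp(−rT) = exp(−0.076·0.3333) = 0.9750
Put-call parity: C − P = S − K·e^(−rT) = 410 − 460·0.9750 = 410 − 448.5000 = -38.5000
P = C − (C − P) = 16.77 − (-38.5000) = 55.2700

$55.27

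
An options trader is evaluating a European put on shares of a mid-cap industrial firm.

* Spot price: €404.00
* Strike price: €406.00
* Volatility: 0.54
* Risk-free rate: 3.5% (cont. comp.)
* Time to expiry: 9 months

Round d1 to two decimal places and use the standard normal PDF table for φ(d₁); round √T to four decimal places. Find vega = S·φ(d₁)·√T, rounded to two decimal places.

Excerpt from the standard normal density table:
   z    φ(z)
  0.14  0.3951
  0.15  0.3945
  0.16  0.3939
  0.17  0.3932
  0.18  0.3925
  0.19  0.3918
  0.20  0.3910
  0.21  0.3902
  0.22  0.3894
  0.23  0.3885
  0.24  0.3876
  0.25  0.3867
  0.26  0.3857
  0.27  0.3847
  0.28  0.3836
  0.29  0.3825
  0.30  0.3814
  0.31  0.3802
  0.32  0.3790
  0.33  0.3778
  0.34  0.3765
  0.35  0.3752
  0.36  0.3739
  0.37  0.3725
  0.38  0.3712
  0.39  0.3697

T = 0.75;  σ√T = 0.4677
d₁ = [ln(404/406) + (0.035 + 0.54²/2)·0.75] / 0.4677 = [-0.0049 + 0.1356] / 0.4677 = 0.2794 which rounds to 0.28
√T = √0.75 = 0.8660
φ(d₁) = φ(0.28) = 0.3836
vega = S·φ(d₁)·√T = 404·0.3836·0.8660 = 134.2078

134.21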